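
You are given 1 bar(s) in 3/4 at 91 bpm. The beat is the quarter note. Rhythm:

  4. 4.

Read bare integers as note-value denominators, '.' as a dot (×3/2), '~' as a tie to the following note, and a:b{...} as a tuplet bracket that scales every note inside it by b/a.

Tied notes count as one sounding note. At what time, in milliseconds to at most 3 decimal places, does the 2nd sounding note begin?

note 2 onset = 3/2b = 989.011ms

1. 0.0ms @ 0 + 989.011ms (3/2)
2. 989.011ms @ 3/2 + 989.011ms (3/2)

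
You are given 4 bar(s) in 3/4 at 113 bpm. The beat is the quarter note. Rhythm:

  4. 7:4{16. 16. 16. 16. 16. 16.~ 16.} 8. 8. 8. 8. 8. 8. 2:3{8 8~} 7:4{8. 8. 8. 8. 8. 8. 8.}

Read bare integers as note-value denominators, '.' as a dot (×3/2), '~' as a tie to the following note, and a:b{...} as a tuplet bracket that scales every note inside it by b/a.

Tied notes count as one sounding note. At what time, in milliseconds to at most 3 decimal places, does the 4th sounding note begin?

note 4 onset = 27/14b = 1024.02ms

1. 0.0ms @ 0 + 796.46ms (3/2)
2. 796.46ms @ 3/2 + 113.78ms (3/14)
3. 910.24ms @ 12/7 + 113.78ms (3/14)
4. 1024.02ms @ 27/14 + 113.78ms (3/14)
5. 1137.8ms @ 15/7 + 113.78ms (3/14)
6. 1251.58ms @ 33/14 + 113.78ms (3/14)
7. 1365.36ms @ 18/7 + 227.56ms (3/7)
8. 1592.92ms @ 3 + 398.23ms (3/4)
9. 1991.15ms @ 15/4 + 398.23ms (3/4)
10. 2389.381ms @ 9/2 + 398.23ms (3/4)
11. 2787.611ms @ 21/4 + 398.23ms (3/4)
12. 3185.841ms @ 6 + 398.23ms (3/4)
13. 3584.071ms @ 27/4 + 398.23ms (3/4)
14. 3982.301ms @ 15/2 + 398.23ms (3/4)
15. 4380.531ms @ 33/4 + 625.79ms (33/28)
16. 5006.321ms @ 66/7 + 227.56ms (3/7)
17. 5233.881ms @ 69/7 + 227.56ms (3/7)
18. 5461.441ms @ 72/7 + 227.56ms (3/7)
19. 5689.001ms @ 75/7 + 227.56ms (3/7)
20. 5916.561ms @ 78/7 + 227.56ms (3/7)
21. 6144.121ms @ 81/7 + 227.56ms (3/7)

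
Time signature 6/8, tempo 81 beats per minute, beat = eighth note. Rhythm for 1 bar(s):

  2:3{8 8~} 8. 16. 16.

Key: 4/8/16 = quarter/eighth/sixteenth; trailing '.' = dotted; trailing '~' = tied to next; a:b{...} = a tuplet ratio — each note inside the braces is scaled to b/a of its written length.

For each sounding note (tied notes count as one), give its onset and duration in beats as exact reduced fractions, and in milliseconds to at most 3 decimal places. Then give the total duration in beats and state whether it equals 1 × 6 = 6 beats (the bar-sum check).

1) 0.0ms=0b +1111.111ms=3/2b
2) 1111.111ms=3/2b +2222.222ms=3b
3) 3333.333ms=9/2b +555.556ms=3/4b
4) 3888.889ms=21/4b +555.556ms=3/4b
Σ=6b of 6 (81bpm 6/8) — PASS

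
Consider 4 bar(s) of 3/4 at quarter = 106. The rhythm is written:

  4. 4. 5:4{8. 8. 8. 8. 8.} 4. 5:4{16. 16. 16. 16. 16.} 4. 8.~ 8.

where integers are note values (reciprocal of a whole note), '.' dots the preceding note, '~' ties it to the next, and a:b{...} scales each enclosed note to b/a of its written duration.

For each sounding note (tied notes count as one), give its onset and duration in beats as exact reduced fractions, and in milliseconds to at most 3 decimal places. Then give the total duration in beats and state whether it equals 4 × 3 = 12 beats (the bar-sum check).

1) 0.0ms=0b +849.057ms=3/2b
2) 849.057ms=3/2b +849.057ms=3/2b
3) 1698.113ms=3b +339.623ms=3/5b
4) 2037.736ms=18/5b +339.623ms=3/5b
5) 2377.358ms=21/5b +339.623ms=3/5b
6) 2716.981ms=24/5b +339.623ms=3/5b
7) 3056.604ms=27/5b +339.623ms=3/5b
8) 3396.226ms=6b +849.057ms=3/2b
9) 4245.283ms=15/2b +169.811ms=3/10b
10) 4415.094ms=39/5b +169.811ms=3/10b
11) 4584.906ms=81/10b +169.811ms=3/10b
12) 4754.717ms=42/5b +169.811ms=3/10b
13) 4924.528ms=87/10b +169.811ms=3/10b
14) 5094.34ms=9b +849.057ms=3/2b
15) 5943.396ms=21/2b +849.057ms=3/2b
Σ=12b of 12 (106bpm 3/4) — PASS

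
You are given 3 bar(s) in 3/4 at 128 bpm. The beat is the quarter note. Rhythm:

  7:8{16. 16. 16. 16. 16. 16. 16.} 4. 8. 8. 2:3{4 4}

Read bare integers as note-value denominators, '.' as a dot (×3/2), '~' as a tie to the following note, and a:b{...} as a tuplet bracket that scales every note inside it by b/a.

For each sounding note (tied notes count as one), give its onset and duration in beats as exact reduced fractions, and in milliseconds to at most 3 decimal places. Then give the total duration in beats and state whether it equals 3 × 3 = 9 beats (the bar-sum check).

1) 0.0ms=0b +200.893ms=3/7b
2) 200.893ms=3/7b +200.893ms=3/7b
3) 401.786ms=6/7b +200.893ms=3/7b
4) 602.679ms=9/7b +200.893ms=3/7b
5) 803.571ms=12/7b +200.893ms=3/7b
6) 1004.464ms=15/7b +200.893ms=3/7b
7) 1205.357ms=18/7b +200.893ms=3/7b
8) 1406.25ms=3b +703.125ms=3/2b
9) 2109.375ms=9/2b +351.562ms=3/4b
10) 2460.938ms=21/4b +351.562ms=3/4b
11) 2812.5ms=6b +703.125ms=3/2b
12) 3515.625ms=15/2b +703.125ms=3/2b
Σ=9b of 9 (128bpm 3/4) — PASS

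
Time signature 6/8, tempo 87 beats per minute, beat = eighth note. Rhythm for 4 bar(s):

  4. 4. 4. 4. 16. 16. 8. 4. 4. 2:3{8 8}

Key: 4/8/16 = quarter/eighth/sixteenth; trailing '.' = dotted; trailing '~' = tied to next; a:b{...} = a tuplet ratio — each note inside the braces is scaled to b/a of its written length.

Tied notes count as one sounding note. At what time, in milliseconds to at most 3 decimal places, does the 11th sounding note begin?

note 11 onset = 45/2b = 15517.241ms

1. 0.0ms @ 0 + 2068.966ms (3)
2. 2068.966ms @ 3 + 2068.966ms (3)
3. 4137.931ms @ 6 + 2068.966ms (3)
4. 6206.897ms @ 9 + 2068.966ms (3)
5. 8275.862ms @ 12 + 517.241ms (3/4)
6. 8793.103ms @ 51/4 + 517.241ms (3/4)
7. 9310.345ms @ 27/2 + 1034.483ms (3/2)
8. 10344.828ms @ 15 + 2068.966ms (3)
9. 12413.793ms @ 18 + 2068.966ms (3)
10. 14482.759ms @ 21 + 1034.483ms (3/2)
11. 15517.241ms @ 45/2 + 1034.483ms (3/2)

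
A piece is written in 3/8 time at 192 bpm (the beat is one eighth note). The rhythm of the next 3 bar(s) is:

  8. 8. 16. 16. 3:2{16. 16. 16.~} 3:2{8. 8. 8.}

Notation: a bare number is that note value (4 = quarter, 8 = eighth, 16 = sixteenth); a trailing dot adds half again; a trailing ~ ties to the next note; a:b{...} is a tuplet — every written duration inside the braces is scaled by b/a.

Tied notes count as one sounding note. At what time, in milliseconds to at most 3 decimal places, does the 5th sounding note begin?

note 5 onset = 9/2b = 1406.25ms

1. 0.0ms @ 0 + 468.75ms (3/2)
2. 468.75ms @ 3/2 + 468.75ms (3/2)
3. 937.5ms @ 3 + 234.375ms (3/4)
4. 1171.875ms @ 15/4 + 234.375ms (3/4)
5. 1406.25ms @ 9/2 + 156.25ms (1/2)
6. 1562.5ms @ 5 + 156.25ms (1/2)
7. 1718.75ms @ 11/2 + 468.75ms (3/2)
8. 2187.5ms @ 7 + 312.5ms (1)
9. 2500.0ms @ 8 + 312.5ms (1)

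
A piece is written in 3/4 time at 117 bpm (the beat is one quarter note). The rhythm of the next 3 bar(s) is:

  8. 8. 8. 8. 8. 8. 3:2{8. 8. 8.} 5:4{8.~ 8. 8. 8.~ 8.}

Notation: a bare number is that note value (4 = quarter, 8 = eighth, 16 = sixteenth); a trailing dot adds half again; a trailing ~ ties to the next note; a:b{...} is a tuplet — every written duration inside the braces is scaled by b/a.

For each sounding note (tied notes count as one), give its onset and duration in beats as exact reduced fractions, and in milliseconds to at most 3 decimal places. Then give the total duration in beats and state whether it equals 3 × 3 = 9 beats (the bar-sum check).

1) 0.0ms=0b +384.615ms=3/4b
2) 384.615ms=3/4b +384.615ms=3/4b
3) 769.231ms=3/2b +384.615ms=3/4b
4) 1153.846ms=9/4b +384.615ms=3/4b
5) 1538.462ms=3b +384.615ms=3/4b
6) 1923.077ms=15/4b +384.615ms=3/4b
7) 2307.692ms=9/2b +256.41ms=1/2b
8) 2564.103ms=5b +256.41ms=1/2b
9) 2820.513ms=11/2b +256.41ms=1/2b
10) 3076.923ms=6b +615.385ms=6/5b
11) 3692.308ms=36/5b +307.692ms=3/5b
12) 4000.0ms=39/5b +615.385ms=6/5b
Σ=9b of 9 (117bpm 3/4) — PASS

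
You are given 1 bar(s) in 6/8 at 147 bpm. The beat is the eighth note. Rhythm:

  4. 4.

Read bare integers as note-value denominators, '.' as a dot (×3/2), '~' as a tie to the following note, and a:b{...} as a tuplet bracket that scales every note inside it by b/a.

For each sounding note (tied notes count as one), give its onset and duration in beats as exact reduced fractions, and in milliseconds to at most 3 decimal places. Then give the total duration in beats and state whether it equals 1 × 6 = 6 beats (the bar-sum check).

1) 0.0ms=0b +1224.49ms=3b
2) 1224.49ms=3b +1224.49ms=3b
Σ=6b of 6 (147bpm 6/8) — PASS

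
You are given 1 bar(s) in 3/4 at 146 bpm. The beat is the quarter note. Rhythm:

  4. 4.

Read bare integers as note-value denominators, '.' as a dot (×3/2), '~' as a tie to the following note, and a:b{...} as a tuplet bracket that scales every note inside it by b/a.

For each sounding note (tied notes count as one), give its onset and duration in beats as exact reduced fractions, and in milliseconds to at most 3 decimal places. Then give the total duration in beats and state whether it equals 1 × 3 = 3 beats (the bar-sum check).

1) 0.0ms=0b +616.438ms=3/2b
2) 616.438ms=3/2b +616.438ms=3/2b
Σ=3b of 3 (146bpm 3/4) — PASS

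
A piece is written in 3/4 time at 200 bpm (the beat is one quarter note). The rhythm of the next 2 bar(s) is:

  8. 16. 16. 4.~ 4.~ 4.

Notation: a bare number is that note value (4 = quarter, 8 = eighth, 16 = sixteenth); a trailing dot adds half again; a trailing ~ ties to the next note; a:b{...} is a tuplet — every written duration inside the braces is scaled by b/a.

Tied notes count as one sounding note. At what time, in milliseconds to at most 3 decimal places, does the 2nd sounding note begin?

1. 0.0ms @ 0 + 225.0ms (3/4)
2. 225.0ms @ 3/4 + 112.5ms (3/8)
3. 337.5ms @ 9/8 + 112.5ms (3/8)
4. 450.0ms @ 3/2 + 1350.0ms (9/2)

note 2 onset = 3/4b = 225.0ms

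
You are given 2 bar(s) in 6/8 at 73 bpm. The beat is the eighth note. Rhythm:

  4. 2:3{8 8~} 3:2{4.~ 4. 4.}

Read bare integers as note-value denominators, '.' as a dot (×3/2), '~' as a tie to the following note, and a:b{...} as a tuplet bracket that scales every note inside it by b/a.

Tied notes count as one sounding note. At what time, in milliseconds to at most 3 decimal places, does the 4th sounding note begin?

note 4 onset = 10b = 8219.178ms

1. 0.0ms @ 0 + 2465.753ms (3)
2. 2465.753ms @ 3 + 1232.877ms (3/2)
3. 3698.63ms @ 9/2 + 4520.548ms (11/2)
4. 8219.178ms @ 10 + 1643.836ms (2)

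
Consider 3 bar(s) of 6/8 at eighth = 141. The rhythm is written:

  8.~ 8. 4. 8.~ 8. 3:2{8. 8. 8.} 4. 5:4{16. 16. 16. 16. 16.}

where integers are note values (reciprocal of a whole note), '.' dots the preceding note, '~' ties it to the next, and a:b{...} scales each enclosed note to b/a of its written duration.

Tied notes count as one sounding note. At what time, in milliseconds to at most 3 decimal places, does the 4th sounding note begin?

1. 0.0ms @ 0 + 1276.596ms (3)
2. 1276.596ms @ 3 + 1276.596ms (3)
3. 2553.191ms @ 6 + 1276.596ms (3)
4. 3829.787ms @ 9 + 425.532ms (1)
5. 4255.319ms @ 10 + 425.532ms (1)
6. 4680.851ms @ 11 + 425.532ms (1)
7. 5106.383ms @ 12 + 1276.596ms (3)
8. 6382.979ms @ 15 + 255.319ms (3/5)
9. 6638.298ms @ 78/5 + 255.319ms (3/5)
10. 6893.617ms @ 81/5 + 255.319ms (3/5)
11. 7148.936ms @ 84/5 + 255.319ms (3/5)
12. 7404.255ms @ 87/5 + 255.319ms (3/5)

note 4 onset = 9b = 3829.787ms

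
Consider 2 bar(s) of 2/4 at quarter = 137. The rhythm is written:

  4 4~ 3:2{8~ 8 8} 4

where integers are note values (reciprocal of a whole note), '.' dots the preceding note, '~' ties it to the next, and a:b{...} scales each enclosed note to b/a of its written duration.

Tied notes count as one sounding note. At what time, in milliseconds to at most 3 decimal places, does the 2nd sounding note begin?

note 2 onset = 1b = 437.956ms

1. 0.0ms @ 0 + 437.956ms (1)
2. 437.956ms @ 1 + 729.927ms (5/3)
3. 1167.883ms @ 8/3 + 145.985ms (1/3)
4. 1313.869ms @ 3 + 437.956ms (1)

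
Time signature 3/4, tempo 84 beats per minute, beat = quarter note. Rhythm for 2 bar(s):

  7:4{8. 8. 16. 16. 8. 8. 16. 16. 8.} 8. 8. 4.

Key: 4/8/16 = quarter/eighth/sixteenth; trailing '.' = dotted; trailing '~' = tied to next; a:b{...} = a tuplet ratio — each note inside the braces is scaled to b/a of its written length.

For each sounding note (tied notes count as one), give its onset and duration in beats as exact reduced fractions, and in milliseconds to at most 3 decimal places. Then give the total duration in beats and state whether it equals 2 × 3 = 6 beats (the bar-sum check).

1) 0.0ms=0b +306.122ms=3/7b
2) 306.122ms=3/7b +306.122ms=3/7b
3) 612.245ms=6/7b +153.061ms=3/14b
4) 765.306ms=15/14b +153.061ms=3/14b
5) 918.367ms=9/7b +306.122ms=3/7b
6) 1224.49ms=12/7b +306.122ms=3/7b
7) 1530.612ms=15/7b +153.061ms=3/14b
8) 1683.673ms=33/14b +153.061ms=3/14b
9) 1836.735ms=18/7b +306.122ms=3/7b
10) 2142.857ms=3b +535.714ms=3/4b
11) 2678.571ms=15/4b +535.714ms=3/4b
12) 3214.286ms=9/2b +1071.429ms=3/2b
Σ=6b of 6 (84bpm 3/4) — PASS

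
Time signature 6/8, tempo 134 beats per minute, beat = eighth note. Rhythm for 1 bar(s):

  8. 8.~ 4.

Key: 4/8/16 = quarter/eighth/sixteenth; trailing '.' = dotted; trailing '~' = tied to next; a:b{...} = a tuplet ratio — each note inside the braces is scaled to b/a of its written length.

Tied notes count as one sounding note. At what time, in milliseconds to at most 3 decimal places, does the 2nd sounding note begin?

note 2 onset = 3/2b = 671.642ms

1. 0.0ms @ 0 + 671.642ms (3/2)
2. 671.642ms @ 3/2 + 2014.925ms (9/2)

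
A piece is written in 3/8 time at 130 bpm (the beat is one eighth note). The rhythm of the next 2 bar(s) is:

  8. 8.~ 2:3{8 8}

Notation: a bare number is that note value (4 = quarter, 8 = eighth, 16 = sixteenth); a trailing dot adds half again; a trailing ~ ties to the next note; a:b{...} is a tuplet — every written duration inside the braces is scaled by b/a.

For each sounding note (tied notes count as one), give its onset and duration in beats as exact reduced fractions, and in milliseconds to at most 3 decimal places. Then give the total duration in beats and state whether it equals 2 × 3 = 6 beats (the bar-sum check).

1) 0.0ms=0b +692.308ms=3/2b
2) 692.308ms=3/2b +1384.615ms=3b
3) 2076.923ms=9/2b +692.308ms=3/2b
Σ=6b of 6 (130bpm 3/8) — PASS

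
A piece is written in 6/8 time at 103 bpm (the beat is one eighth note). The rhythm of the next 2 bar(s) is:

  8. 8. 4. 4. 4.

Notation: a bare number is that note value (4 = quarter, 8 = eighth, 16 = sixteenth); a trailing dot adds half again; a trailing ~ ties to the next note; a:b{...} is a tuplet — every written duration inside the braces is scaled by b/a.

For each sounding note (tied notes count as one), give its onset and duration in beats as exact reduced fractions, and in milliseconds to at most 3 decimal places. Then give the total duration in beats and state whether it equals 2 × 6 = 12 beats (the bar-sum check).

1) 0.0ms=0b +873.786ms=3/2b
2) 873.786ms=3/2b +873.786ms=3/2b
3) 1747.573ms=3b +1747.573ms=3b
4) 3495.146ms=6b +1747.573ms=3b
5) 5242.718ms=9b +1747.573ms=3b
Σ=12b of 12 (103bpm 6/8) — PASS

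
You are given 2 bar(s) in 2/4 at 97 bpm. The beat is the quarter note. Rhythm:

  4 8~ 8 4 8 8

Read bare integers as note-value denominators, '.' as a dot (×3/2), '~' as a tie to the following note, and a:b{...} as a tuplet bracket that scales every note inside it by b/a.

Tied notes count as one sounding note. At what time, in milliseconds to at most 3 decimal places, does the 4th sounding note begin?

note 4 onset = 3b = 1855.67ms

1. 0.0ms @ 0 + 618.557ms (1)
2. 618.557ms @ 1 + 618.557ms (1)
3. 1237.113ms @ 2 + 618.557ms (1)
4. 1855.67ms @ 3 + 309.278ms (1/2)
5. 2164.948ms @ 7/2 + 309.278ms (1/2)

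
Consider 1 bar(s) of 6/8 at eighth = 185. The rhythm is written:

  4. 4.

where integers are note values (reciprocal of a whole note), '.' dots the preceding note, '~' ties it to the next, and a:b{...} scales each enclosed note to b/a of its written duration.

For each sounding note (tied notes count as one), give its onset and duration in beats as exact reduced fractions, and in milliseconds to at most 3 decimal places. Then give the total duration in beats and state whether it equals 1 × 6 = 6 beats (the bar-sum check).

1) 0.0ms=0b +972.973ms=3b
2) 972.973ms=3b +972.973ms=3b
Σ=6b of 6 (185bpm 6/8) — PASS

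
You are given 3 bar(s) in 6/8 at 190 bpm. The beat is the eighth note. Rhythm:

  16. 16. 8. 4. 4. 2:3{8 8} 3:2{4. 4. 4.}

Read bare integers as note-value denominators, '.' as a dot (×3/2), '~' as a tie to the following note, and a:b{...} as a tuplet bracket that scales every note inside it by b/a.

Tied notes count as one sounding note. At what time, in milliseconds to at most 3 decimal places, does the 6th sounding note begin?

note 6 onset = 9b = 2842.105ms

1. 0.0ms @ 0 + 236.842ms (3/4)
2. 236.842ms @ 3/4 + 236.842ms (3/4)
3. 473.684ms @ 3/2 + 473.684ms (3/2)
4. 947.368ms @ 3 + 947.368ms (3)
5. 1894.737ms @ 6 + 947.368ms (3)
6. 2842.105ms @ 9 + 473.684ms (3/2)
7. 3315.789ms @ 21/2 + 473.684ms (3/2)
8. 3789.474ms @ 12 + 631.579ms (2)
9. 4421.053ms @ 14 + 631.579ms (2)
10. 5052.632ms @ 16 + 631.579ms (2)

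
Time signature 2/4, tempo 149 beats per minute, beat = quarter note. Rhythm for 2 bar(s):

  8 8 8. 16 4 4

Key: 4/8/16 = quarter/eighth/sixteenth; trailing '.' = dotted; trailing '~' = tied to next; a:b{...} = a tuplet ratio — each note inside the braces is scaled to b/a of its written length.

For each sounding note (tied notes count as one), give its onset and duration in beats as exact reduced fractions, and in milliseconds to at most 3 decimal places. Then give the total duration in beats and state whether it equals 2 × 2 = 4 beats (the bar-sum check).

1) 0.0ms=0b +201.342ms=1/2b
2) 201.342ms=1/2b +201.342ms=1/2b
3) 402.685ms=1b +302.013ms=3/4b
4) 704.698ms=7/4b +100.671ms=1/4b
5) 805.369ms=2b +402.685ms=1b
6) 1208.054ms=3b +402.685ms=1b
Σ=4b of 4 (149bpm 2/4) — PASS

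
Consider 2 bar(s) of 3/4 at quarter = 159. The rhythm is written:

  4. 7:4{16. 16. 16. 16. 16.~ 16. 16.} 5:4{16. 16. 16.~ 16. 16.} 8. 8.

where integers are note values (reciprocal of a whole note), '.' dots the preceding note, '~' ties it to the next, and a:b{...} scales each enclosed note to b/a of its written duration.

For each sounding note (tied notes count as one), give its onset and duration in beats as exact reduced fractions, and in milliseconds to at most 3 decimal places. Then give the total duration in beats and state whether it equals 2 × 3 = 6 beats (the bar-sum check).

1) 0.0ms=0b +566.038ms=3/2b
2) 566.038ms=3/2b +80.863ms=3/14b
3) 646.9ms=12/7b +80.863ms=3/14b
4) 727.763ms=27/14b +80.863ms=3/14b
5) 808.625ms=15/7b +80.863ms=3/14b
6) 889.488ms=33/14b +161.725ms=3/7b
7) 1051.213ms=39/14b +80.863ms=3/14b
8) 1132.075ms=3b +113.208ms=3/10b
9) 1245.283ms=33/10b +113.208ms=3/10b
10) 1358.491ms=18/5b +226.415ms=3/5b
11) 1584.906ms=21/5b +113.208ms=3/10b
12) 1698.113ms=9/2b +283.019ms=3/4b
13) 1981.132ms=21/4b +283.019ms=3/4b
Σ=6b of 6 (159bpm 3/4) — PASS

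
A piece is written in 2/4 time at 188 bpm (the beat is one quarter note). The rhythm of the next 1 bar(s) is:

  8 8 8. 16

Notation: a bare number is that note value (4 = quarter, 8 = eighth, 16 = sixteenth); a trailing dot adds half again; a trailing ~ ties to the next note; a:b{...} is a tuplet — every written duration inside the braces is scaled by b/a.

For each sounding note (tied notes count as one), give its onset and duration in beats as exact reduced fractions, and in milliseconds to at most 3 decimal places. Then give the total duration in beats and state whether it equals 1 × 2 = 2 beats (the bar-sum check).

1) 0.0ms=0b +159.574ms=1/2b
2) 159.574ms=1/2b +159.574ms=1/2b
3) 319.149ms=1b +239.362ms=3/4b
4) 558.511ms=7/4b +79.787ms=1/4b
Σ=2b of 2 (188bpm 2/4) — PASS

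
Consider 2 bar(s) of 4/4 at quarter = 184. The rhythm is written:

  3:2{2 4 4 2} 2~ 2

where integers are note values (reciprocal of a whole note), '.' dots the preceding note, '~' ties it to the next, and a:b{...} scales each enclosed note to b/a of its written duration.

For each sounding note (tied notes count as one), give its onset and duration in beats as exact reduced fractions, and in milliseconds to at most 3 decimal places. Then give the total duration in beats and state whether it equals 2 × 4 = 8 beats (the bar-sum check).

1) 0.0ms=0b +434.783ms=4/3b
2) 434.783ms=4/3b +217.391ms=2/3b
3) 652.174ms=2b +217.391ms=2/3b
4) 869.565ms=8/3b +434.783ms=4/3b
5) 1304.348ms=4b +1304.348ms=4b
Σ=8b of 8 (184bpm 4/4) — PASS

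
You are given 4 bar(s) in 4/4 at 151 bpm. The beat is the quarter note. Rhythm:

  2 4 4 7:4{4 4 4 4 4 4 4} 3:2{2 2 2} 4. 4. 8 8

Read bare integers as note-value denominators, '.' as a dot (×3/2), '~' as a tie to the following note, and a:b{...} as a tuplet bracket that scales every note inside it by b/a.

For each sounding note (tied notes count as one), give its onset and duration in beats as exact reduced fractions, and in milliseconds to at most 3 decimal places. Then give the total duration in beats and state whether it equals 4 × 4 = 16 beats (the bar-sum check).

1) 0.0ms=0b +794.702ms=2b
2) 794.702ms=2b +397.351ms=1b
3) 1192.053ms=3b +397.351ms=1b
4) 1589.404ms=4b +227.058ms=4/7b
5) 1816.462ms=32/7b +227.058ms=4/7b
6) 2043.519ms=36/7b +227.058ms=4/7b
7) 2270.577ms=40/7b +227.058ms=4/7b
8) 2497.635ms=44/7b +227.058ms=4/7b
9) 2724.693ms=48/7b +227.058ms=4/7b
10) 2951.75ms=52/7b +227.058ms=4/7b
11) 3178.808ms=8b +529.801ms=4/3b
12) 3708.609ms=28/3b +529.801ms=4/3b
13) 4238.411ms=32/3b +529.801ms=4/3b
14) 4768.212ms=12b +596.026ms=3/2b
15) 5364.238ms=27/2b +596.026ms=3/2b
16) 5960.265ms=15b +198.675ms=1/2b
17) 6158.94ms=31/2b +198.675ms=1/2b
Σ=16b of 16 (151bpm 4/4) — PASS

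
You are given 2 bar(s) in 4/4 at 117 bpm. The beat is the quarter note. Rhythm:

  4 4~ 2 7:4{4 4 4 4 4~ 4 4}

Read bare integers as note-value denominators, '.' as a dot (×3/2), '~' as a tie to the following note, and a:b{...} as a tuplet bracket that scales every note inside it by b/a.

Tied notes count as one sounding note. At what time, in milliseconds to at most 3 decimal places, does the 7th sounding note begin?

note 7 onset = 44/7b = 3223.443ms

1. 0.0ms @ 0 + 512.821ms (1)
2. 512.821ms @ 1 + 1538.462ms (3)
3. 2051.282ms @ 4 + 293.04ms (4/7)
4. 2344.322ms @ 32/7 + 293.04ms (4/7)
5. 2637.363ms @ 36/7 + 293.04ms (4/7)
6. 2930.403ms @ 40/7 + 293.04ms (4/7)
7. 3223.443ms @ 44/7 + 586.081ms (8/7)
8. 3809.524ms @ 52/7 + 293.04ms (4/7)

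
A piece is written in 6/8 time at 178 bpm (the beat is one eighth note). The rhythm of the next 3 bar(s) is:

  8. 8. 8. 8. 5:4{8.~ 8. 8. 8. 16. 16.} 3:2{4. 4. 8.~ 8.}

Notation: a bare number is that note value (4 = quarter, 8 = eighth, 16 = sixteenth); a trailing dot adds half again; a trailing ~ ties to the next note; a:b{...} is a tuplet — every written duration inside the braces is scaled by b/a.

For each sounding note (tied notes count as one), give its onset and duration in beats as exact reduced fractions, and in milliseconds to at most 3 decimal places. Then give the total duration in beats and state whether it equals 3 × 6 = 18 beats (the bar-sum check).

1) 0.0ms=0b +505.618ms=3/2b
2) 505.618ms=3/2b +505.618ms=3/2b
3) 1011.236ms=3b +505.618ms=3/2b
4) 1516.854ms=9/2b +505.618ms=3/2b
5) 2022.472ms=6b +808.989ms=12/5b
6) 2831.461ms=42/5b +404.494ms=6/5b
7) 3235.955ms=48/5b +404.494ms=6/5b
8) 3640.449ms=54/5b +202.247ms=3/5b
9) 3842.697ms=57/5b +202.247ms=3/5b
10) 4044.944ms=12b +674.157ms=2b
11) 4719.101ms=14b +674.157ms=2b
12) 5393.258ms=16b +674.157ms=2b
Σ=18b of 18 (178bpm 6/8) — PASS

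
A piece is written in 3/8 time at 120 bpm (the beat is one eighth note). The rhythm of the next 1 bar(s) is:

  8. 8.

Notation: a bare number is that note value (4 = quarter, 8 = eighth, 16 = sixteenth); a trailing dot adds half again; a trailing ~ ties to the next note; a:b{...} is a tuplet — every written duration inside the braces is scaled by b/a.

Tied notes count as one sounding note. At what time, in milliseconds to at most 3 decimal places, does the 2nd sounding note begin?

1. 0.0ms @ 0 + 750.0ms (3/2)
2. 750.0ms @ 3/2 + 750.0ms (3/2)

note 2 onset = 3/2b = 750.0ms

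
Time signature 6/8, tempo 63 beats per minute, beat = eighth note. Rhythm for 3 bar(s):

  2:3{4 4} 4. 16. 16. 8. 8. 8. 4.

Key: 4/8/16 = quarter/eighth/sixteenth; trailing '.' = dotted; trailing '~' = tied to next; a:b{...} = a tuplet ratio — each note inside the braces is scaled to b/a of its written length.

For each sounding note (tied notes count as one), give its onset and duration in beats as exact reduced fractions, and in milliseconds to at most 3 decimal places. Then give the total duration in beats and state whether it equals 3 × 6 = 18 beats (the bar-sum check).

1) 0.0ms=0b +2857.143ms=3b
2) 2857.143ms=3b +2857.143ms=3b
3) 5714.286ms=6b +2857.143ms=3b
4) 8571.429ms=9b +714.286ms=3/4b
5) 9285.714ms=39/4b +714.286ms=3/4b
6) 10000.0ms=21/2b +1428.571ms=3/2b
7) 11428.571ms=12b +1428.571ms=3/2b
8) 12857.143ms=27/2b +1428.571ms=3/2b
9) 14285.714ms=15b +2857.143ms=3b
Σ=18b of 18 (63bpm 6/8) — PASS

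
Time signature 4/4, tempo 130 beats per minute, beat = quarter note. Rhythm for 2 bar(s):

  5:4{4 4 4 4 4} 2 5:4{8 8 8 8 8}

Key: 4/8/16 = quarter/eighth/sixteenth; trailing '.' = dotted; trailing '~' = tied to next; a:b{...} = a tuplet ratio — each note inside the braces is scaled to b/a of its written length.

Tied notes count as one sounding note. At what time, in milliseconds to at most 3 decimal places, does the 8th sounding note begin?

note 8 onset = 32/5b = 2953.846ms

1. 0.0ms @ 0 + 369.231ms (4/5)
2. 369.231ms @ 4/5 + 369.231ms (4/5)
3. 738.462ms @ 8/5 + 369.231ms (4/5)
4. 1107.692ms @ 12/5 + 369.231ms (4/5)
5. 1476.923ms @ 16/5 + 369.231ms (4/5)
6. 1846.154ms @ 4 + 923.077ms (2)
7. 2769.231ms @ 6 + 184.615ms (2/5)
8. 2953.846ms @ 32/5 + 184.615ms (2/5)
9. 3138.462ms @ 34/5 + 184.615ms (2/5)
10. 3323.077ms @ 36/5 + 184.615ms (2/5)
11. 3507.692ms @ 38/5 + 184.615ms (2/5)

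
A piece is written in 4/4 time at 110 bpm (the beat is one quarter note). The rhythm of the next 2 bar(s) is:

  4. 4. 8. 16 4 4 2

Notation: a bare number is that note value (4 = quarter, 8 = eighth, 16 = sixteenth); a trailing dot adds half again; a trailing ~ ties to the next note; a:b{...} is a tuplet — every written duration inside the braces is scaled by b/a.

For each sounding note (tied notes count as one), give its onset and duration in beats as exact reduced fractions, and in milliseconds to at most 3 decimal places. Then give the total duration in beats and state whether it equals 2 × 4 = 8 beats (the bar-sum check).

1) 0.0ms=0b +818.182ms=3/2b
2) 818.182ms=3/2b +818.182ms=3/2b
3) 1636.364ms=3b +409.091ms=3/4b
4) 2045.455ms=15/4b +136.364ms=1/4b
5) 2181.818ms=4b +545.455ms=1b
6) 2727.273ms=5b +545.455ms=1b
7) 3272.727ms=6b +1090.909ms=2b
Σ=8b of 8 (110bpm 4/4) — PASS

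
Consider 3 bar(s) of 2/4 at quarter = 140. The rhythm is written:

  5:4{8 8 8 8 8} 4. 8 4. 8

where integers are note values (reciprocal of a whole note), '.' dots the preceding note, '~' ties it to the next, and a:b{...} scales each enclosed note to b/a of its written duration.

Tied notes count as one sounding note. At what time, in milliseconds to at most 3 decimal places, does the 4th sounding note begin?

note 4 onset = 6/5b = 514.286ms

1. 0.0ms @ 0 + 171.429ms (2/5)
2. 171.429ms @ 2/5 + 171.429ms (2/5)
3. 342.857ms @ 4/5 + 171.429ms (2/5)
4. 514.286ms @ 6/5 + 171.429ms (2/5)
5. 685.714ms @ 8/5 + 171.429ms (2/5)
6. 857.143ms @ 2 + 642.857ms (3/2)
7. 1500.0ms @ 7/2 + 214.286ms (1/2)
8. 1714.286ms @ 4 + 642.857ms (3/2)
9. 2357.143ms @ 11/2 + 214.286ms (1/2)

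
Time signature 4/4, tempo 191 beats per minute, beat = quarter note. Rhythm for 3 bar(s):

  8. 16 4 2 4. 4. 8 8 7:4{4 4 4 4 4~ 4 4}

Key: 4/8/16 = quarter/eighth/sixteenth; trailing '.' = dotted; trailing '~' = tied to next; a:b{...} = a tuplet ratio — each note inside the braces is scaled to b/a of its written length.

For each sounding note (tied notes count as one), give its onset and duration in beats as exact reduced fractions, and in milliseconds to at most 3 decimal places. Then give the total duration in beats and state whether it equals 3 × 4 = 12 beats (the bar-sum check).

1) 0.0ms=0b +235.602ms=3/4b
2) 235.602ms=3/4b +78.534ms=1/4b
3) 314.136ms=1b +314.136ms=1b
4) 628.272ms=2b +628.272ms=2b
5) 1256.545ms=4b +471.204ms=3/2b
6) 1727.749ms=11/2b +471.204ms=3/2b
7) 2198.953ms=7b +157.068ms=1/2b
8) 2356.021ms=15/2b +157.068ms=1/2b
9) 2513.089ms=8b +179.506ms=4/7b
10) 2692.595ms=60/7b +179.506ms=4/7b
11) 2872.102ms=64/7b +179.506ms=4/7b
12) 3051.608ms=68/7b +179.506ms=4/7b
13) 3231.114ms=72/7b +359.013ms=8/7b
14) 3590.127ms=80/7b +179.506ms=4/7b
Σ=12b of 12 (191bpm 4/4) — PASS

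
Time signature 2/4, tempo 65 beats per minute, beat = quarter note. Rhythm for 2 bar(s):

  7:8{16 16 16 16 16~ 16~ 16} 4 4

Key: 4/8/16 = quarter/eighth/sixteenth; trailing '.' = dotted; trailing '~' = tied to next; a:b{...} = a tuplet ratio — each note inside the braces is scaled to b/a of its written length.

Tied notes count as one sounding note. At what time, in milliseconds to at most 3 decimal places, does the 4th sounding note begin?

note 4 onset = 6/7b = 791.209ms

1. 0.0ms @ 0 + 263.736ms (2/7)
2. 263.736ms @ 2/7 + 263.736ms (2/7)
3. 527.473ms @ 4/7 + 263.736ms (2/7)
4. 791.209ms @ 6/7 + 263.736ms (2/7)
5. 1054.945ms @ 8/7 + 791.209ms (6/7)
6. 1846.154ms @ 2 + 923.077ms (1)
7. 2769.231ms @ 3 + 923.077ms (1)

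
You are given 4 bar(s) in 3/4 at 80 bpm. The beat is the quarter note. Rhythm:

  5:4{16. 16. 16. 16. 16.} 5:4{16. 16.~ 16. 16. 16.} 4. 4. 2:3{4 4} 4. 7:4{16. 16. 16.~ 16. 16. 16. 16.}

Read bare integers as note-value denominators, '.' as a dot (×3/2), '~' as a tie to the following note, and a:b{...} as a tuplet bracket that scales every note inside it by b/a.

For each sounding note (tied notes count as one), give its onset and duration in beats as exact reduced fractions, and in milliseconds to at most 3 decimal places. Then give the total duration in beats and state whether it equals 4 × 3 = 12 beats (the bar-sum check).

1) 0.0ms=0b +225.0ms=3/10b
2) 225.0ms=3/10b +225.0ms=3/10b
3) 450.0ms=3/5b +225.0ms=3/10b
4) 675.0ms=9/10b +225.0ms=3/10b
5) 900.0ms=6/5b +225.0ms=3/10b
6) 1125.0ms=3/2b +225.0ms=3/10b
7) 1350.0ms=9/5b +450.0ms=3/5b
8) 1800.0ms=12/5b +225.0ms=3/10b
9) 2025.0ms=27/10b +225.0ms=3/10b
10) 2250.0ms=3b +1125.0ms=3/2b
11) 3375.0ms=9/2b +1125.0ms=3/2b
12) 4500.0ms=6b +1125.0ms=3/2b
13) 5625.0ms=15/2b +1125.0ms=3/2b
14) 6750.0ms=9b +1125.0ms=3/2b
15) 7875.0ms=21/2b +160.714ms=3/14b
16) 8035.714ms=75/7b +160.714ms=3/14b
17) 8196.429ms=153/14b +321.429ms=3/7b
18) 8517.857ms=159/14b +160.714ms=3/14b
19) 8678.571ms=81/7b +160.714ms=3/14b
20) 8839.286ms=165/14b +160.714ms=3/14b
Σ=12b of 12 (80bpm 3/4) — PASS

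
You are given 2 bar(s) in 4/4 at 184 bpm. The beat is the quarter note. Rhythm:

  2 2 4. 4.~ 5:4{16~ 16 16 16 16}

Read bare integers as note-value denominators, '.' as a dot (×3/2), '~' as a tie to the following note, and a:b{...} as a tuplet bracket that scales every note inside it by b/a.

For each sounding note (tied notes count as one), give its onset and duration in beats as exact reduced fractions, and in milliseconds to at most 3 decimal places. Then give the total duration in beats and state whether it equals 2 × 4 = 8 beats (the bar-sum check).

1) 0.0ms=0b +652.174ms=2b
2) 652.174ms=2b +652.174ms=2b
3) 1304.348ms=4b +489.13ms=3/2b
4) 1793.478ms=11/2b +619.565ms=19/10b
5) 2413.043ms=37/5b +65.217ms=1/5b
6) 2478.261ms=38/5b +65.217ms=1/5b
7) 2543.478ms=39/5b +65.217ms=1/5b
Σ=8b of 8 (184bpm 4/4) — PASS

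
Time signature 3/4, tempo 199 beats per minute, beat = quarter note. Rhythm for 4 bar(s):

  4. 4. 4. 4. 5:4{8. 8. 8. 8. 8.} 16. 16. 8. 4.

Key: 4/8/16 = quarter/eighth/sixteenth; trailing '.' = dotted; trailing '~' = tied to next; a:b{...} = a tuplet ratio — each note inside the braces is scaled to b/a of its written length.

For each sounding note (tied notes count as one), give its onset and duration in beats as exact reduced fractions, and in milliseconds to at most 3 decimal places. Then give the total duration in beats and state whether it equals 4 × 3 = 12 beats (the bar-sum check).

1) 0.0ms=0b +452.261ms=3/2b
2) 452.261ms=3/2b +452.261ms=3/2b
3) 904.523ms=3b +452.261ms=3/2b
4) 1356.784ms=9/2b +452.261ms=3/2b
5) 1809.045ms=6b +180.905ms=3/5b
6) 1989.95ms=33/5b +180.905ms=3/5b
7) 2170.854ms=36/5b +180.905ms=3/5b
8) 2351.759ms=39/5b +180.905ms=3/5b
9) 2532.663ms=42/5b +180.905ms=3/5b
10) 2713.568ms=9b +113.065ms=3/8b
11) 2826.633ms=75/8b +113.065ms=3/8b
12) 2939.698ms=39/4b +226.131ms=3/4b
13) 3165.829ms=21/2b +452.261ms=3/2b
Σ=12b of 12 (199bpm 3/4) — PASS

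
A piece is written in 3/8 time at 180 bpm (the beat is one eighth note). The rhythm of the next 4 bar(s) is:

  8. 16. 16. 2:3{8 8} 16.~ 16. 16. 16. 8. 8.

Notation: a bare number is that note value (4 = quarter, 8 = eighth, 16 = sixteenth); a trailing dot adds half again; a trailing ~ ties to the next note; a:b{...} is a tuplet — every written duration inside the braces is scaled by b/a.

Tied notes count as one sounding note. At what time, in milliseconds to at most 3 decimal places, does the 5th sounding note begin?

1. 0.0ms @ 0 + 500.0ms (3/2)
2. 500.0ms @ 3/2 + 250.0ms (3/4)
3. 750.0ms @ 9/4 + 250.0ms (3/4)
4. 1000.0ms @ 3 + 500.0ms (3/2)
5. 1500.0ms @ 9/2 + 500.0ms (3/2)
6. 2000.0ms @ 6 + 500.0ms (3/2)
7. 2500.0ms @ 15/2 + 250.0ms (3/4)
8. 2750.0ms @ 33/4 + 250.0ms (3/4)
9. 3000.0ms @ 9 + 500.0ms (3/2)
10. 3500.0ms @ 21/2 + 500.0ms (3/2)

note 5 onset = 9/2b = 1500.0ms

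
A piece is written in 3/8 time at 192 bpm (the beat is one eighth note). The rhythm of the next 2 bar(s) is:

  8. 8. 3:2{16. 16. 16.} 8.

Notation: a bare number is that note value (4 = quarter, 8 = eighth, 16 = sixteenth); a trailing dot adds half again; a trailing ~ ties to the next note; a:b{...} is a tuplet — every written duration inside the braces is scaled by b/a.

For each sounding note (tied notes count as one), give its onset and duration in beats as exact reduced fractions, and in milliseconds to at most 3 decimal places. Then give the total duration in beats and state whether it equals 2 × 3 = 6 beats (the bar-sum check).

1) 0.0ms=0b +468.75ms=3/2b
2) 468.75ms=3/2b +468.75ms=3/2b
3) 937.5ms=3b +156.25ms=1/2b
4) 1093.75ms=7/2b +156.25ms=1/2b
5) 1250.0ms=4b +156.25ms=1/2b
6) 1406.25ms=9/2b +468.75ms=3/2b
Σ=6b of 6 (192bpm 3/8) — PASS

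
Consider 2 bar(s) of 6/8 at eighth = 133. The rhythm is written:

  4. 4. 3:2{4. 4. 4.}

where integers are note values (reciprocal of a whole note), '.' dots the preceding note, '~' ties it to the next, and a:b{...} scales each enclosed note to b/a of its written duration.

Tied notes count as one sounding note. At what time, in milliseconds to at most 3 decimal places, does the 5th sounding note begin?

1. 0.0ms @ 0 + 1353.383ms (3)
2. 1353.383ms @ 3 + 1353.383ms (3)
3. 2706.767ms @ 6 + 902.256ms (2)
4. 3609.023ms @ 8 + 902.256ms (2)
5. 4511.278ms @ 10 + 902.256ms (2)

note 5 onset = 10b = 4511.278ms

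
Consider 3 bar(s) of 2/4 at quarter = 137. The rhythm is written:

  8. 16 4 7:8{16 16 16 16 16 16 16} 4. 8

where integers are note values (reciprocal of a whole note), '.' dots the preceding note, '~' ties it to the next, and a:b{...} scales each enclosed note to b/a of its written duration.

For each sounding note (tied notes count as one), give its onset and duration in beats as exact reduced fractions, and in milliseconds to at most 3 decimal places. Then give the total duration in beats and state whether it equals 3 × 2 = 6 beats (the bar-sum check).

1) 0.0ms=0b +328.467ms=3/4b
2) 328.467ms=3/4b +109.489ms=1/4b
3) 437.956ms=1b +437.956ms=1b
4) 875.912ms=2b +125.13ms=2/7b
5) 1001.043ms=16/7b +125.13ms=2/7b
6) 1126.173ms=18/7b +125.13ms=2/7b
7) 1251.303ms=20/7b +125.13ms=2/7b
8) 1376.434ms=22/7b +125.13ms=2/7b
9) 1501.564ms=24/7b +125.13ms=2/7b
10) 1626.694ms=26/7b +125.13ms=2/7b
11) 1751.825ms=4b +656.934ms=3/2b
12) 2408.759ms=11/2b +218.978ms=1/2b
Σ=6b of 6 (137bpm 2/4) — PASS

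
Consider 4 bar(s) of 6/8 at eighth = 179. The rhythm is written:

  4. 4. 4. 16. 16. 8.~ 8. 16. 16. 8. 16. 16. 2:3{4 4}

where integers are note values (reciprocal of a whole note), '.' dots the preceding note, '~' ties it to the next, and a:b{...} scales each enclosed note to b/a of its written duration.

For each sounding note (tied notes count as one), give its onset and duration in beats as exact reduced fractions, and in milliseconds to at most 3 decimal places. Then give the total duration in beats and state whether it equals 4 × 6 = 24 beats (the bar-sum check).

1) 0.0ms=0b +1005.587ms=3b
2) 1005.587ms=3b +1005.587ms=3b
3) 2011.173ms=6b +1005.587ms=3b
4) 3016.76ms=9b +251.397ms=3/4b
5) 3268.156ms=39/4b +251.397ms=3/4b
6) 3519.553ms=21/2b +1005.587ms=3b
7) 4525.14ms=27/2b +251.397ms=3/4b
8) 4776.536ms=57/4b +251.397ms=3/4b
9) 5027.933ms=15b +502.793ms=3/2b
10) 5530.726ms=33/2b +251.397ms=3/4b
11) 5782.123ms=69/4b +251.397ms=3/4b
12) 6033.52ms=18b +1005.587ms=3b
13) 7039.106ms=21b +1005.587ms=3b
Σ=24b of 24 (179bpm 6/8) — PASS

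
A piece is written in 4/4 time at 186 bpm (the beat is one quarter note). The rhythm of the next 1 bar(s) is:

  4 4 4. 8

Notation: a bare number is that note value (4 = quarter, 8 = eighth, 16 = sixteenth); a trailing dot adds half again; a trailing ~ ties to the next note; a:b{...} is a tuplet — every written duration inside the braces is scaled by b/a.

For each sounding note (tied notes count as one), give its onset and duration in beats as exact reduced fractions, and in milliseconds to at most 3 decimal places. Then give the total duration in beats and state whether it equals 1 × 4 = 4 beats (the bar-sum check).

1) 0.0ms=0b +322.581ms=1b
2) 322.581ms=1b +322.581ms=1b
3) 645.161ms=2b +483.871ms=3/2b
4) 1129.032ms=7/2b +161.29ms=1/2b
Σ=4b of 4 (186bpm 4/4) — PASS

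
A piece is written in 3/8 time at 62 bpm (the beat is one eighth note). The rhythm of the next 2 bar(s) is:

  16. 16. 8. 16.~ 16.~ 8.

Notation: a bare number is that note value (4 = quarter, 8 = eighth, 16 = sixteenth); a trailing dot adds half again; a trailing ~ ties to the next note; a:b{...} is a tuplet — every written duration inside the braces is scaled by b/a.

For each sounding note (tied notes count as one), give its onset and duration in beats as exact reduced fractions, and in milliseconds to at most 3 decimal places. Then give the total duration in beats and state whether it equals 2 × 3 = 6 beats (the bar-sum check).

1) 0.0ms=0b +725.806ms=3/4b
2) 725.806ms=3/4b +725.806ms=3/4b
3) 1451.613ms=3/2b +1451.613ms=3/2b
4) 2903.226ms=3b +2903.226ms=3b
Σ=6b of 6 (62bpm 3/8) — PASS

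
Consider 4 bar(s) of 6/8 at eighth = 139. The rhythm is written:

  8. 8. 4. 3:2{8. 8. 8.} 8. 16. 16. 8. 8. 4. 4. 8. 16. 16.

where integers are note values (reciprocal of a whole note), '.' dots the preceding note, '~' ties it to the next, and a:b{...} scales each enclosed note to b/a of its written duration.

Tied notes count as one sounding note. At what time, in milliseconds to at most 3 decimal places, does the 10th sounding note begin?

1. 0.0ms @ 0 + 647.482ms (3/2)
2. 647.482ms @ 3/2 + 647.482ms (3/2)
3. 1294.964ms @ 3 + 1294.964ms (3)
4. 2589.928ms @ 6 + 431.655ms (1)
5. 3021.583ms @ 7 + 431.655ms (1)
6. 3453.237ms @ 8 + 431.655ms (1)
7. 3884.892ms @ 9 + 647.482ms (3/2)
8. 4532.374ms @ 21/2 + 323.741ms (3/4)
9. 4856.115ms @ 45/4 + 323.741ms (3/4)
10. 5179.856ms @ 12 + 647.482ms (3/2)
11. 5827.338ms @ 27/2 + 647.482ms (3/2)
12. 6474.82ms @ 15 + 1294.964ms (3)
13. 7769.784ms @ 18 + 1294.964ms (3)
14. 9064.748ms @ 21 + 647.482ms (3/2)
15. 9712.23ms @ 45/2 + 323.741ms (3/4)
16. 10035.971ms @ 93/4 + 323.741ms (3/4)

note 10 onset = 12b = 5179.856ms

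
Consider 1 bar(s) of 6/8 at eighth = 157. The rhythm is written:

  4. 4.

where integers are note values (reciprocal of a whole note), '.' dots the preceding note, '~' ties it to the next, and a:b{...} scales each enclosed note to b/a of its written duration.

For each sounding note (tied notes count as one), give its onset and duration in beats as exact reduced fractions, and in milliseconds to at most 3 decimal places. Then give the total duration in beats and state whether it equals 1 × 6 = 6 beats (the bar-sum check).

1) 0.0ms=0b +1146.497ms=3b
2) 1146.497ms=3b +1146.497ms=3b
Σ=6b of 6 (157bpm 6/8) — PASS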